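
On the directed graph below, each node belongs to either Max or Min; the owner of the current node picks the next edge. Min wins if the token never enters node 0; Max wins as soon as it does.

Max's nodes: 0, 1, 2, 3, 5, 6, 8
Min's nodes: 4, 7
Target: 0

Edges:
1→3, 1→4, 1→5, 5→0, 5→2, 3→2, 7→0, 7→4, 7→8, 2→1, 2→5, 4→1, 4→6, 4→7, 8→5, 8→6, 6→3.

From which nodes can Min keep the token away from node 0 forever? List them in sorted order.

4, 7

A0 = {0}
A1: add {5} — 5 (Max) has 5→0.
A2: add {1, 2, 8} — 1 (Max) has 1→5; 2 (Max) has 2→5; 8 (Max) has 8→5.
A3: add {3} — 3 (Max) has 3→2.
A4: add {6} — 6 (Max) has 6→3.
A5 = A4; e.g. 4 (Min) can still go to 7. Fixed point.
Max's attractor = {0, 1, 2, 3, 5, 6, 8}; Min avoids the target exactly from the complement.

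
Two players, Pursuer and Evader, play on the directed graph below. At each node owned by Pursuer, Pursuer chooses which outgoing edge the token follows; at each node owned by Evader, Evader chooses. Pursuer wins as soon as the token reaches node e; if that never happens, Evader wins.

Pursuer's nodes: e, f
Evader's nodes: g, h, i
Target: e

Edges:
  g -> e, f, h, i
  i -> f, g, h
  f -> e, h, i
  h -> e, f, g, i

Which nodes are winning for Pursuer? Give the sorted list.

A0 = {e}
A1: add {f} — f (Pursuer) has f→e.
A2 = A1; e.g. g (Evader) can still go to h. Fixed point.
Pursuer's winning region = {e, f}.

e, f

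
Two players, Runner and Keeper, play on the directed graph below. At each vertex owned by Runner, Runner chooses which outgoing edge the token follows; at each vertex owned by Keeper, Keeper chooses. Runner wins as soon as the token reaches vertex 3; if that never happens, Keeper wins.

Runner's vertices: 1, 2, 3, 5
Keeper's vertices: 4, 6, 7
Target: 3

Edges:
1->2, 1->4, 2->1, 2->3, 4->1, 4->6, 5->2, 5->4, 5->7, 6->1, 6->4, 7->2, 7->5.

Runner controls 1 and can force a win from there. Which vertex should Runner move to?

A0 = {3}
A1: add {2} — 2 (Runner) has 2→3.
A2: add {1, 5} — 1 (Runner) has 1→2; 5 (Runner) has 5→2.
A3: add {7} — 7 (Keeper): all of {2, 5} already in.
A4 = A3; e.g. 4 (Keeper) can still go to 6. Fixed point.
From 1, successor 2 is in the attractor (rank 1); the other successor 4 is not.

2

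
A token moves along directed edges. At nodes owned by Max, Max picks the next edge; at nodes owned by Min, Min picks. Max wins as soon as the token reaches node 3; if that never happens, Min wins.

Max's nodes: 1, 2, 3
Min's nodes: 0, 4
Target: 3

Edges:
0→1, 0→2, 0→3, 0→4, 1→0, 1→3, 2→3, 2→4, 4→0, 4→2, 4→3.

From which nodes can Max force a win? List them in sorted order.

1, 2, 3

A0 = {3}
A1: add {1, 2} — 1 (Max) has 1→3; 2 (Max) has 2→3.
A2 = A1; e.g. 0 (Min) can still go to 4. Fixed point.
Max's winning region = {1, 2, 3}.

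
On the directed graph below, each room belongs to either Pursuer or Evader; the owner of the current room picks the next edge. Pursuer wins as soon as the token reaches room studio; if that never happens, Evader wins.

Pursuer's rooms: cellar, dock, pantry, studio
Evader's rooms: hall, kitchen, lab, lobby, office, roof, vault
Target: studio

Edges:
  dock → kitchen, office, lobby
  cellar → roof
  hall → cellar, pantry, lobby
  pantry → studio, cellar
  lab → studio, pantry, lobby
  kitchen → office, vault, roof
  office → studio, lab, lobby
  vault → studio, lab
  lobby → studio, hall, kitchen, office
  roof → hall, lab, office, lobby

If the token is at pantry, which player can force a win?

Pursuer

A0 = {studio}
A1: add {pantry} — pantry (Pursuer) has pantry→studio.
A2 = A1; e.g. dock (Pursuer) has no edge into A1. Fixed point.
pantry ∈ A1, so Pursuer can force the target.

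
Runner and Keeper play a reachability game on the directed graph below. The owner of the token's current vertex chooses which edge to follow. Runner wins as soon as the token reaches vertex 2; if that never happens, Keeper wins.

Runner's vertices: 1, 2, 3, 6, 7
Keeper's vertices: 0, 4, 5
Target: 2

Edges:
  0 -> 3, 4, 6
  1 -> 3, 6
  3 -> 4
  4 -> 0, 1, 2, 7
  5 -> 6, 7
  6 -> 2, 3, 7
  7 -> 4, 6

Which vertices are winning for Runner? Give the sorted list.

1, 2, 5, 6, 7

A0 = {2}
A1: add {6} — 6 (Runner) has 6→2.
A2: add {1, 7} — 1 (Runner) has 1→6; 7 (Runner) has 7→6.
A3: add {5} — 5 (Keeper): all of {6, 7} already in.
A4 = A3; e.g. 0 (Keeper) can still go to 3. Fixed point.
Runner's winning region = {1, 2, 5, 6, 7}.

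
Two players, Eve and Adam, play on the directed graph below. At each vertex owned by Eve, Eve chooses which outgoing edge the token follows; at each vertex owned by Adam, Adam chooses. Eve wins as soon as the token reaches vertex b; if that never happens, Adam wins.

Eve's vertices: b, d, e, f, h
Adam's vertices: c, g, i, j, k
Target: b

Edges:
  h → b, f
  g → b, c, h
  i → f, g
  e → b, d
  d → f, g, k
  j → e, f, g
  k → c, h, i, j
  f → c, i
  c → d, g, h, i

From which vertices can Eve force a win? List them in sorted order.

b, e, h

A0 = {b}
A1: add {e, h} — e (Eve) has e→b; h (Eve) has h→b.
A2 = A1; e.g. c (Adam) can still go to d. Fixed point.
Eve's winning region = {b, e, h}.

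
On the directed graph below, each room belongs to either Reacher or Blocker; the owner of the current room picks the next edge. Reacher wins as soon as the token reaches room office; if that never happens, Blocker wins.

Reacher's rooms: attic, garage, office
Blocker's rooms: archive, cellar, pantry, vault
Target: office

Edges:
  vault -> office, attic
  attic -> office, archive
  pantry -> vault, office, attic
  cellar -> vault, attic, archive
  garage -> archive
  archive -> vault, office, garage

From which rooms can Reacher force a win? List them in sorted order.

A0 = {office}
A1: add {attic} — attic (Reacher) has attic→office.
A2: add {vault} — vault (Blocker): all of {office, attic} already in.
A3: add {pantry} — pantry (Blocker): all of {vault, office, attic} already in.
A4 = A3; e.g. cellar (Blocker) can still go to archive. Fixed point.
Reacher's winning region = {attic, office, pantry, vault}.

attic, office, pantry, vault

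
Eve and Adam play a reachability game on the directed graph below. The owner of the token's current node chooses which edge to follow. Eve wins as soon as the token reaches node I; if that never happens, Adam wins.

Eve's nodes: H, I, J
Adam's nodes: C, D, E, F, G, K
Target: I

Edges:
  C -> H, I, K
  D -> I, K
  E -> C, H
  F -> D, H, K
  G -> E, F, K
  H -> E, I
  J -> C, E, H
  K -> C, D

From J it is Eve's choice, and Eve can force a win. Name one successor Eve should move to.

H

A0 = {I}
A1: add {H} — H (Eve) has H→I.
A2: add {J} — J (Eve) has J→H.
A3 = A2; e.g. C (Adam) can still go to K. Fixed point.
From J, successor H is in the attractor (rank 1); the other successors C, E are not.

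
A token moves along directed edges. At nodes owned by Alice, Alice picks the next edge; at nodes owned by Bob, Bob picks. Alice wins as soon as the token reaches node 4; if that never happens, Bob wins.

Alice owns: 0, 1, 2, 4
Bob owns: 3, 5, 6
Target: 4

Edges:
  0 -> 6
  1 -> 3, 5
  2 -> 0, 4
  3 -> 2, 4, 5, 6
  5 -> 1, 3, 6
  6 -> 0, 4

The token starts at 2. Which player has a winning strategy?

A0 = {4}
A1: add {2} — 2 (Alice) has 2→4.
A2 = A1; e.g. 0 (Alice) has no edge into A1. Fixed point.
2 ∈ A1, so Alice can force the target.

Alice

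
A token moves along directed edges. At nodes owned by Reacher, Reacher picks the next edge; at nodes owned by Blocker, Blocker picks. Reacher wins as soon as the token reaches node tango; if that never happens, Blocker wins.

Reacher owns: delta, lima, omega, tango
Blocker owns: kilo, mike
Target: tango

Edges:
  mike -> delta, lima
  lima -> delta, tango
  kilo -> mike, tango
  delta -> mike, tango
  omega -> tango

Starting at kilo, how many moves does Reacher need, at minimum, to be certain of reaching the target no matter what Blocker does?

A0 = {tango}
A1: add {delta, lima, omega} — delta (Reacher) has delta→tango; lima (Reacher) has lima→tango; omega (Reacher) has omega→tango.
A2: add {mike} — mike (Blocker): all of {delta, lima} already in.
A3: add {kilo} — kilo (Blocker): all of {mike, tango} already in.
A3 = all vertices. Fixed point.
kilo enters the attractor at level 3, so Reacher can force the target in 3 moves from there.

3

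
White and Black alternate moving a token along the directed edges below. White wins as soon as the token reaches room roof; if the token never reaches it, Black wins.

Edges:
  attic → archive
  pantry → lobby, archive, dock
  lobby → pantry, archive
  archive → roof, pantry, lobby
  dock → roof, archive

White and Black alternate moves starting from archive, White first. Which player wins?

White

Track states (vertex, player-to-move).
A0 = {(roof,White), (roof,Black)}
A1: add {(archive,White), (dock,White)}.
(archive,White) ∈ A1 ⇒ White forces the target.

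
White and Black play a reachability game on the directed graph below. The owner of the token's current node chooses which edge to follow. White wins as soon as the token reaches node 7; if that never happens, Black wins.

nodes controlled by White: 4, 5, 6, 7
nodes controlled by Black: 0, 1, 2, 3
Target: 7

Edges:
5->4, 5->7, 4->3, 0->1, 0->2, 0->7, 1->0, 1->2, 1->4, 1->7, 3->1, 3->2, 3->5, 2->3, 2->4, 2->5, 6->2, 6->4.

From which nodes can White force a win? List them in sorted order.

5, 7

A0 = {7}
A1: add {5} — 5 (White) has 5→7.
A2 = A1; e.g. 0 (Black) can still go to 1. Fixed point.
White's winning region = {5, 7}.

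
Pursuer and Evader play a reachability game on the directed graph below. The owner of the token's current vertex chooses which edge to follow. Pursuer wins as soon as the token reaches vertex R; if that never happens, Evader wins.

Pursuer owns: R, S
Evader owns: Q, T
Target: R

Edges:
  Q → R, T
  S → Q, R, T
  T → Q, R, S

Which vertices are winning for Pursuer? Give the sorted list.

A0 = {R}
A1: add {S} — S (Pursuer) has S→R.
A2 = A1; e.g. Q (Evader) can still go to T. Fixed point.
Pursuer's winning region = {R, S}.

R, S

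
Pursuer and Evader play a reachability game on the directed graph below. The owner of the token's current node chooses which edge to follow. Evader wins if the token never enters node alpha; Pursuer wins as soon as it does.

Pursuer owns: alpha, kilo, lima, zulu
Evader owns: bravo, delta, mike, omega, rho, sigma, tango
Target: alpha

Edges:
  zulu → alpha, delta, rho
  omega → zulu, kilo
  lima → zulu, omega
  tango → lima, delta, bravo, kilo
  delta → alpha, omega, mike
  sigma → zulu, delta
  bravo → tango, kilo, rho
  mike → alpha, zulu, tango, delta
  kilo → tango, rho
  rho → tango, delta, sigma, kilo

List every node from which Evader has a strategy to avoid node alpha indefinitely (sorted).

A0 = {alpha}
A1: add {zulu} — zulu (Pursuer) has zulu→alpha.
A2: add {lima} — lima (Pursuer) has lima→zulu.
A3 = A2; e.g. omega (Evader) can still go to kilo. Fixed point.
Pursuer's attractor = {alpha, lima, zulu}; Evader avoids the target exactly from the complement.

bravo, delta, kilo, mike, omega, rho, sigma, tango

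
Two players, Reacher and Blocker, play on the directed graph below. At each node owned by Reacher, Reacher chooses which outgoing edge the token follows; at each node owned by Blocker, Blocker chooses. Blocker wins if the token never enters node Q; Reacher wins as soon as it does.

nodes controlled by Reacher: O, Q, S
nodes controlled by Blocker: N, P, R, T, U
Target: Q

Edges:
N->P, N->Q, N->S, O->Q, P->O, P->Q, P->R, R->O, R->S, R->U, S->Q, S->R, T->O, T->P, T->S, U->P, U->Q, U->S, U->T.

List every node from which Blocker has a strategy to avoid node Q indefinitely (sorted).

A0 = {Q}
A1: add {O, S} — O (Reacher) has O→Q; S (Reacher) has S→Q.
A2 = A1; e.g. N (Blocker) can still go to P. Fixed point.
Reacher's attractor = {O, Q, S}; Blocker avoids the target exactly from the complement.

N, P, R, T, U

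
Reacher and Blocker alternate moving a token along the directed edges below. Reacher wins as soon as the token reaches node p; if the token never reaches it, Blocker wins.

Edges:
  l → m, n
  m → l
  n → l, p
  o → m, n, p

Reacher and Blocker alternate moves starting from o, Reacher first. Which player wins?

Track states (vertex, player-to-move).
A0 = {(p,Reacher), (p,Blocker)}
A1: add {(n,Reacher), (o,Reacher)}.
(o,Reacher) ∈ A1 ⇒ Reacher forces the target.

Reacher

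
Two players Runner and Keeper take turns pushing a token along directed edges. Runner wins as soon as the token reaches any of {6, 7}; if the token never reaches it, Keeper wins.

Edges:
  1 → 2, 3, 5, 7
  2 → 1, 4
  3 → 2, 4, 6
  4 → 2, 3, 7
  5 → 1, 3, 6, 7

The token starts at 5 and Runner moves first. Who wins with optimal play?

Runner

Track states (vertex, player-to-move).
A0 = {(6,Runner), (6,Keeper), (7,Runner), (7,Keeper)}
A1: add {(1,Runner), (3,Runner), (4,Runner), (5,Runner)}.
(5,Runner) ∈ A1 ⇒ Runner forces the target.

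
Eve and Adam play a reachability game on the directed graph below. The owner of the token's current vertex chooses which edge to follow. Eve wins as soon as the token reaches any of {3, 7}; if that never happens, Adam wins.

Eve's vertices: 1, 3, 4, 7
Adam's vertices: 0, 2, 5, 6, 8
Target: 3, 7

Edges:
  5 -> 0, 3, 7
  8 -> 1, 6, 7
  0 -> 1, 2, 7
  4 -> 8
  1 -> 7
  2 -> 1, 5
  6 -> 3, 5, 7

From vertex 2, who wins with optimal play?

Adam

A0 = {3, 7}
A1: add {1} — 1 (Eve) has 1→7.
A2 = A1; e.g. 0 (Adam) can still go to 2. Fixed point.
2 never enters the attractor, so Adam can avoid the target forever.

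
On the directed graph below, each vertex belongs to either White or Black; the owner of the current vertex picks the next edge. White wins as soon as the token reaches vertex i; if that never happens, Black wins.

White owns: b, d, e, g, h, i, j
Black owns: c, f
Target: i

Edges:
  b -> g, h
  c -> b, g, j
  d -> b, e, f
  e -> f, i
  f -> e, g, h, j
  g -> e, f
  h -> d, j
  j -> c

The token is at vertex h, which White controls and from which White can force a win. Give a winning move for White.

A0 = {i}
A1: add {e} — e (White) has e→i.
A2: add {d, g} — d (White) has d→e; g (White) has g→e.
A3: add {b, h} — b (White) has b→g; h (White) has h→d.
A4 = A3; e.g. c (Black) can still go to j. Fixed point.
From h, successor d is in the attractor (rank 2); the other successor j is not.

d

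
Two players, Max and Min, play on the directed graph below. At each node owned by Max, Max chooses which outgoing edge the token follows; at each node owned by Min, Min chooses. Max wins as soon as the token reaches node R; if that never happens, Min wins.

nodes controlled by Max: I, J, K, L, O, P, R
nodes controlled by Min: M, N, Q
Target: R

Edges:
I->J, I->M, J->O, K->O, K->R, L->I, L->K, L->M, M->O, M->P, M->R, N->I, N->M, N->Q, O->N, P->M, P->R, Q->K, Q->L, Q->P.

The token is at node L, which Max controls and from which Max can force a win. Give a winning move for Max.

K

A0 = {R}
A1: add {K, P} — K (Max) has K→R; P (Max) has P→R.
A2: add {L} — L (Max) has L→K.
A3: add {Q} — Q (Min): all of {K, L, P} already in.
A4 = A3; e.g. I (Max) has no edge into A3. Fixed point.
From L, successor K is in the attractor (rank 1); the other successors I, M are not.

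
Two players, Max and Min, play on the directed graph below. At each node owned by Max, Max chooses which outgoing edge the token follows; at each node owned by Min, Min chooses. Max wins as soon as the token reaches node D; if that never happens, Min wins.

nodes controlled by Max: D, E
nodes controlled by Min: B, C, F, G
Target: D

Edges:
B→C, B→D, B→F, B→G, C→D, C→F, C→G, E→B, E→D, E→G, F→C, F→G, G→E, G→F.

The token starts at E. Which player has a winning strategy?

Max

A0 = {D}
A1: add {E} — E (Max) has E→D.
A2 = A1; e.g. B (Min) can still go to C. Fixed point.
E ∈ A1, so Max can force the target.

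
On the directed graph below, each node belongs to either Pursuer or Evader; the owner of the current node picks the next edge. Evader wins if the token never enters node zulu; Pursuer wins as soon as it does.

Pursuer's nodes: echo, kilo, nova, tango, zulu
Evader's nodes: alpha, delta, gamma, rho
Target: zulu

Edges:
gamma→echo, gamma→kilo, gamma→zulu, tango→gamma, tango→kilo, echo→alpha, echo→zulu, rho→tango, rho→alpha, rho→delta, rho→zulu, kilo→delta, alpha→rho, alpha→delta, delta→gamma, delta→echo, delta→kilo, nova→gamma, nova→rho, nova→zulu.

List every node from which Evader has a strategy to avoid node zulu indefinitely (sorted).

alpha, delta, gamma, kilo, rho, tango

A0 = {zulu}
A1: add {echo, nova} — echo (Pursuer) has echo→zulu; nova (Pursuer) has nova→zulu.
A2 = A1; e.g. gamma (Evader) can still go to kilo. Fixed point.
Pursuer's attractor = {echo, nova, zulu}; Evader avoids the target exactly from the complement.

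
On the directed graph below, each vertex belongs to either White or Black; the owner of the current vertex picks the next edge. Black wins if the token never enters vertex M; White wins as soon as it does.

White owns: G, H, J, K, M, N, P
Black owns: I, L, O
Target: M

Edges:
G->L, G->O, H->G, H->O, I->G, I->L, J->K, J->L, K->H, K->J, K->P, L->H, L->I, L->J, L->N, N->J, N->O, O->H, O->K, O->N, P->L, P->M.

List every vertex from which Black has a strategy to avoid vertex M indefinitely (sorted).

A0 = {M}
A1: add {P} — P (White) has P→M.
A2: add {K} — K (White) has K→P.
A3: add {J} — J (White) has J→K.
A4: add {N} — N (White) has N→J.
A5 = A4; e.g. G (White) has no edge into A4. Fixed point.
White's attractor = {J, K, M, N, P}; Black avoids the target exactly from the complement.

G, H, I, L, O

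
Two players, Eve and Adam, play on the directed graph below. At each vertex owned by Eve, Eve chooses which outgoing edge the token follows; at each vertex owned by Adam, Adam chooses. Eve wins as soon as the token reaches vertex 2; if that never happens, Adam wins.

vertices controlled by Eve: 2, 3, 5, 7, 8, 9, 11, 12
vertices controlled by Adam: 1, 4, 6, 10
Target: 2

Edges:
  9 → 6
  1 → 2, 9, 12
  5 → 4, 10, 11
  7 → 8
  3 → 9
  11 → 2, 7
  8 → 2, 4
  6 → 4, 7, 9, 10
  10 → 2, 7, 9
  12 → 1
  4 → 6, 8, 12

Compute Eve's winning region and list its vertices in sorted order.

2, 5, 7, 8, 11

A0 = {2}
A1: add {8, 11} — 8 (Eve) has 8→2; 11 (Eve) has 11→2.
A2: add {5, 7} — 5 (Eve) has 5→11; 7 (Eve) has 7→8.
A3 = A2; e.g. 1 (Adam) can still go to 9. Fixed point.
Eve's winning region = {2, 5, 7, 8, 11}.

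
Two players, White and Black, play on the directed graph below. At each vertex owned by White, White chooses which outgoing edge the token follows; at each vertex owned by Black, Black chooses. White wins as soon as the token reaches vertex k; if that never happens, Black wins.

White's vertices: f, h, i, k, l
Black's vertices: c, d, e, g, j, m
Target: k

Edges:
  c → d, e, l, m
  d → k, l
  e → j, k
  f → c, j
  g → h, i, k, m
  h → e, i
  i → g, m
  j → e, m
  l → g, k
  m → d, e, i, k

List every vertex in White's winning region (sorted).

A0 = {k}
A1: add {l} — l (White) has l→k.
A2: add {d} — d (Black): all of {k, l} already in.
A3 = A2; e.g. c (Black) can still go to e. Fixed point.
White's winning region = {d, k, l}.

d, k, l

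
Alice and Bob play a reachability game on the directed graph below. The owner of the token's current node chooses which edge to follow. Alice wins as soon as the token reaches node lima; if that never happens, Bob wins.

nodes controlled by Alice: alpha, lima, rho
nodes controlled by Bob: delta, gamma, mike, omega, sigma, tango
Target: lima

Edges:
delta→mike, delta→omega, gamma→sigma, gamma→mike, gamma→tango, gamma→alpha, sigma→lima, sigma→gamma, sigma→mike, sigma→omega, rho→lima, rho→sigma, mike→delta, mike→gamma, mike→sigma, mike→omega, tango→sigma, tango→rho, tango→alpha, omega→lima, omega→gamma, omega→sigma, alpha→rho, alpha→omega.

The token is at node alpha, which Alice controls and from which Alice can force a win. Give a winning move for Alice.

rho

A0 = {lima}
A1: add {rho} — rho (Alice) has rho→lima.
A2: add {alpha} — alpha (Alice) has alpha→rho.
A3 = A2; e.g. delta (Bob) can still go to mike. Fixed point.
From alpha, successor rho is in the attractor (rank 1); the other successor omega is not.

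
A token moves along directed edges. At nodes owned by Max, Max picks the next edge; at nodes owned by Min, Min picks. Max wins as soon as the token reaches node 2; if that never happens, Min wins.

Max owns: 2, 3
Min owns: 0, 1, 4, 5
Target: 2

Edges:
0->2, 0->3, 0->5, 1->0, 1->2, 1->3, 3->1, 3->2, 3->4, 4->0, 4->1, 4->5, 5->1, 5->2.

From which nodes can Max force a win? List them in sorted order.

A0 = {2}
A1: add {3} — 3 (Max) has 3→2.
A2 = A1; e.g. 0 (Min) can still go to 5. Fixed point.
Max's winning region = {2, 3}.

2, 3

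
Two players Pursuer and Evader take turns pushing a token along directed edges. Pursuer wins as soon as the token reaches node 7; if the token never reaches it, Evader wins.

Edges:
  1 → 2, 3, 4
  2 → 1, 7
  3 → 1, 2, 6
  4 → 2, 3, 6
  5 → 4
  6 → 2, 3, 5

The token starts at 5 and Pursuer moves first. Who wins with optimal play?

Evader

Track states (vertex, player-to-move).
A0 = {(7,Pursuer), (7,Evader)}
A1: add {(2,Pursuer)}.
A2 = A1; e.g. (1,Pursuer) stays out. (5,Pursuer) never enters ⇒ Evader avoids the target.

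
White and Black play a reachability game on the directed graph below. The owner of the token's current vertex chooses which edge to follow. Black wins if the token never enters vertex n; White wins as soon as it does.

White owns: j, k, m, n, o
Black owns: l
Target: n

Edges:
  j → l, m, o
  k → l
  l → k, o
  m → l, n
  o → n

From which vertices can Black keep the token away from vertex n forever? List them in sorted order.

k, l

A0 = {n}
A1: add {m, o} — m (White) has m→n; o (White) has o→n.
A2: add {j} — j (White) has j→m.
A3 = A2; e.g. k (White) has no edge into A2. Fixed point.
White's attractor = {j, m, n, o}; Black avoids the target exactly from the complement.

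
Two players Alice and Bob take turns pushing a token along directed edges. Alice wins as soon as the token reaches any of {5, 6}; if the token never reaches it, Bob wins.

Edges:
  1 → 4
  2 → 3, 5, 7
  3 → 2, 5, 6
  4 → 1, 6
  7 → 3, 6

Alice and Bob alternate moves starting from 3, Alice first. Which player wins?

Alice

Track states (vertex, player-to-move).
A0 = {(5,Alice), (5,Bob), (6,Alice), (6,Bob)}
A1: add {(2,Alice), (3,Alice), (4,Alice), (7,Alice)}.
(3,Alice) ∈ A1 ⇒ Alice forces the target.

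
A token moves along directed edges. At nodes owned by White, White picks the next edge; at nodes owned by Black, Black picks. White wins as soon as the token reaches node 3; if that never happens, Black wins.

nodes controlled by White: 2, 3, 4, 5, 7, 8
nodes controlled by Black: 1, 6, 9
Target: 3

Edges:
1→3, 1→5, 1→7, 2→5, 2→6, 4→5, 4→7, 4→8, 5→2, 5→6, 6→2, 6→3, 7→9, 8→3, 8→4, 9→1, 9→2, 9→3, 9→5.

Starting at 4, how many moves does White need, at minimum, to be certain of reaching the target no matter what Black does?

2

A0 = {3}
A1: add {8} — 8 (White) has 8→3.
A2: add {4} — 4 (White) has 4→8.
A3 = A2; e.g. 1 (Black) can still go to 5. Fixed point.
4 enters the attractor at level 2, so White can force the target in 2 moves from there.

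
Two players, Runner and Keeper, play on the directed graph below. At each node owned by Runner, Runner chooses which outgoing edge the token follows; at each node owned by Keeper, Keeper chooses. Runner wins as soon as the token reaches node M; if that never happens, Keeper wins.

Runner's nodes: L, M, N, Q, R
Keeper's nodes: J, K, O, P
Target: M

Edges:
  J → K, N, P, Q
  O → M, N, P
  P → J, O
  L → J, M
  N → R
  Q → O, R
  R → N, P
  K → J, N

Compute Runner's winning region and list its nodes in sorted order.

A0 = {M}
A1: add {L} — L (Runner) has L→M.
A2 = A1; e.g. J (Keeper) can still go to K. Fixed point.
Runner's winning region = {L, M}.

L, M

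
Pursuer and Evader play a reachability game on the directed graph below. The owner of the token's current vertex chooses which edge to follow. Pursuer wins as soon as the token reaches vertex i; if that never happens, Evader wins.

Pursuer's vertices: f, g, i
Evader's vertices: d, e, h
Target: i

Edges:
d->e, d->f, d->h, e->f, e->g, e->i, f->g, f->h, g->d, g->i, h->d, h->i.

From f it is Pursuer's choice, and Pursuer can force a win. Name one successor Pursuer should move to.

g

A0 = {i}
A1: add {g} — g (Pursuer) has g→i.
A2: add {f} — f (Pursuer) has f→g.
A3: add {e} — e (Evader): all of {f, g, i} already in.
A4 = A3; e.g. d (Evader) can still go to h. Fixed point.
From f, successor g is in the attractor (rank 1); the other successor h is not.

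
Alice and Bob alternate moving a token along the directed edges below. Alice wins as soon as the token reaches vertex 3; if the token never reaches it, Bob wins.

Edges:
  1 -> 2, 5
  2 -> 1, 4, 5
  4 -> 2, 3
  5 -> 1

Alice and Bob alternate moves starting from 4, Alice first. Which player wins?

Track states (vertex, player-to-move).
A0 = {(3,Alice), (3,Bob)}
A1: add {(4,Alice)}.
(4,Alice) ∈ A1 ⇒ Alice forces the target.

Alice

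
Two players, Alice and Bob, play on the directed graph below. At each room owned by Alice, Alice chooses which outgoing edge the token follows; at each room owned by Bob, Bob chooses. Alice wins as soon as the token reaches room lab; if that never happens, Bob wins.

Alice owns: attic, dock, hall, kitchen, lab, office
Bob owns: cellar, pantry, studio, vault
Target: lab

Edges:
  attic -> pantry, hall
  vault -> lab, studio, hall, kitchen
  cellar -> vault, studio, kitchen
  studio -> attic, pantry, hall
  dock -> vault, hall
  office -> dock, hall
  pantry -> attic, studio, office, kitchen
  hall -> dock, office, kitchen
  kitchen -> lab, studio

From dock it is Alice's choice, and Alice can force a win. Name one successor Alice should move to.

hall

A0 = {lab}
A1: add {kitchen} — kitchen (Alice) has kitchen→lab.
A2: add {hall} — hall (Alice) has hall→kitchen.
A3: add {attic, dock, office} — attic (Alice) has attic→hall; dock (Alice) has dock→hall; office (Alice) has office→hall.
A4 = A3; e.g. vault (Bob) can still go to studio. Fixed point.
From dock, successor hall is in the attractor (rank 2); the other successor vault is not.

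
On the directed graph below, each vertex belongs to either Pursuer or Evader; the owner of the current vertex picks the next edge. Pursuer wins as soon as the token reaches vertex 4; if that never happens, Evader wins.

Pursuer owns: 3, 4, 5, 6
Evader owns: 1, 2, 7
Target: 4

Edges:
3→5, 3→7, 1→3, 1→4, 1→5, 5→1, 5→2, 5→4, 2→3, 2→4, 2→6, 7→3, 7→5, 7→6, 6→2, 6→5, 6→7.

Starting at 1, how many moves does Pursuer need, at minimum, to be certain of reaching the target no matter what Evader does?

3

A0 = {4}
A1: add {5} — 5 (Pursuer) has 5→4.
A2: add {3, 6} — 3 (Pursuer) has 3→5; 6 (Pursuer) has 6→5.
A3: add {1, 2, 7} — 1 (Evader): all of {3, 4, 5} already in; 2 (Evader): all of {3, 4, 6} already in; 7 (Evader): all of {3, 5, 6} already in.
A3 = all vertices. Fixed point.
1 enters the attractor at level 3, so Pursuer can force the target in 3 moves from there.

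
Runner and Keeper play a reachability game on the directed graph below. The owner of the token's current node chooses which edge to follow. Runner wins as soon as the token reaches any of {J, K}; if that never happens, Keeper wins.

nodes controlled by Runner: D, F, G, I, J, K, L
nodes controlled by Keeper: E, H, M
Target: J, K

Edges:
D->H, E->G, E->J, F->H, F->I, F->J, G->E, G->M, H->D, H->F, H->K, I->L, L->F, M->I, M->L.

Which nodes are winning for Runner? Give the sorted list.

A0 = {J, K}
A1: add {F} — F (Runner) has F→J.
A2: add {L} — L (Runner) has L→F.
A3: add {I} — I (Runner) has I→L.
A4: add {M} — M (Keeper): all of {I, L} already in.
A5: add {G} — G (Runner) has G→M.
A6: add {E} — E (Keeper): all of {G, J} already in.
A7 = A6; e.g. D (Runner) has no edge into A6. Fixed point.
Runner's winning region = {E, F, G, I, J, K, L, M}.

E, F, G, I, J, K, L, M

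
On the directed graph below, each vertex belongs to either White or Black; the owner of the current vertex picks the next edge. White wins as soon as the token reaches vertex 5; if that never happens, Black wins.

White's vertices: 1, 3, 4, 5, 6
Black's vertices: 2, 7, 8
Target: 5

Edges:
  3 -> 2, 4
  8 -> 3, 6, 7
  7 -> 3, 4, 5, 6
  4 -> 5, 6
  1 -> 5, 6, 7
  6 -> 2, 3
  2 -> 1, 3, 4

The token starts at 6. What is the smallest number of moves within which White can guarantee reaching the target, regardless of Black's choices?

3

A0 = {5}
A1: add {1, 4} — 1 (White) has 1→5; 4 (White) has 4→5.
A2: add {3} — 3 (White) has 3→4.
A3: add {2, 6} — 2 (Black): all of {1, 3, 4} already in; 6 (White) has 6→3.
6 enters the attractor at level 3, so White can force the target in 3 moves from there.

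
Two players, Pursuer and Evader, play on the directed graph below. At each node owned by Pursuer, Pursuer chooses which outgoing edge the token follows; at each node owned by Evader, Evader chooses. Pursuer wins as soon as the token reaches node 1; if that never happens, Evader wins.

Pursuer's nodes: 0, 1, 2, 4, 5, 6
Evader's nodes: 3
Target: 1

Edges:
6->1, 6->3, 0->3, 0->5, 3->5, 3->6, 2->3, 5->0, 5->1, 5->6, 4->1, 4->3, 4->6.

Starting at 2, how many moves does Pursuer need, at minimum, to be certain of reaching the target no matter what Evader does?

3

A0 = {1}
A1: add {4, 5, 6} — 4 (Pursuer) has 4→1; 5 (Pursuer) has 5→1; 6 (Pursuer) has 6→1.
A2: add {0, 3} — 0 (Pursuer) has 0→5; 3 (Evader): all of {5, 6} already in.
A3: add {2} — 2 (Pursuer) has 2→3.
A3 = all vertices. Fixed point.
2 enters the attractor at level 3, so Pursuer can force the target in 3 moves from there.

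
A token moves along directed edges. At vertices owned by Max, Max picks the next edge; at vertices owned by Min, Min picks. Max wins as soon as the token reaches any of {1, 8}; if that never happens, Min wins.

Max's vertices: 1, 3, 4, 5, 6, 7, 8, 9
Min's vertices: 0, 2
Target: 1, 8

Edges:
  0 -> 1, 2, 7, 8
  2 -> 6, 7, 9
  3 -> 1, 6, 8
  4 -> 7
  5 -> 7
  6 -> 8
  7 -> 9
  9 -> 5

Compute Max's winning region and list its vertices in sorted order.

1, 3, 6, 8

A0 = {1, 8}
A1: add {3, 6} — 3 (Max) has 3→1; 6 (Max) has 6→8.
A2 = A1; e.g. 0 (Min) can still go to 2. Fixed point.
Max's winning region = {1, 3, 6, 8}.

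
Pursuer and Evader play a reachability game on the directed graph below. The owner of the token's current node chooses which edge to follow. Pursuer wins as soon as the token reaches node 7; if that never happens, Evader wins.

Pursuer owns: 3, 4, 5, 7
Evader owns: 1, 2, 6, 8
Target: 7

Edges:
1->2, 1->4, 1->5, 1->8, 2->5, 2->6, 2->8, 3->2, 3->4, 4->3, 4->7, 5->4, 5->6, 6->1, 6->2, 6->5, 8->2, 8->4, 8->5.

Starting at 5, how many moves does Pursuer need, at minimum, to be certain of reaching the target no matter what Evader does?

A0 = {7}
A1: add {4} — 4 (Pursuer) has 4→7.
A2: add {3, 5} — 3 (Pursuer) has 3→4; 5 (Pursuer) has 5→4.
A3 = A2; e.g. 1 (Evader) can still go to 2. Fixed point.
5 enters the attractor at level 2, so Pursuer can force the target in 2 moves from there.

2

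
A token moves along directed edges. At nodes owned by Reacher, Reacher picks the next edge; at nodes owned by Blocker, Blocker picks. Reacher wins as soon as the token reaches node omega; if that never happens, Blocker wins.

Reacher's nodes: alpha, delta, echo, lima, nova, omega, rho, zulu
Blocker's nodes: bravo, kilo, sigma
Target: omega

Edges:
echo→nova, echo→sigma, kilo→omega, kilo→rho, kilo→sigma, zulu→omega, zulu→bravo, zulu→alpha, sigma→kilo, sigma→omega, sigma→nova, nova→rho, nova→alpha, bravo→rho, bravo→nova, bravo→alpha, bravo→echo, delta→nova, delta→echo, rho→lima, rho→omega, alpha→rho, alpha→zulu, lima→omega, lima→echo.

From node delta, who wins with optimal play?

A0 = {omega}
A1: add {lima, rho, zulu} — lima (Reacher) has lima→omega; rho (Reacher) has rho→omega; zulu (Reacher) has zulu→omega.
A2: add {alpha, nova} — nova (Reacher) has nova→rho; alpha (Reacher) has alpha→rho.
A3: add {delta, echo} — delta (Reacher) has delta→nova; echo (Reacher) has echo→nova.
delta ∈ A3, so Reacher can force the target.

Reacher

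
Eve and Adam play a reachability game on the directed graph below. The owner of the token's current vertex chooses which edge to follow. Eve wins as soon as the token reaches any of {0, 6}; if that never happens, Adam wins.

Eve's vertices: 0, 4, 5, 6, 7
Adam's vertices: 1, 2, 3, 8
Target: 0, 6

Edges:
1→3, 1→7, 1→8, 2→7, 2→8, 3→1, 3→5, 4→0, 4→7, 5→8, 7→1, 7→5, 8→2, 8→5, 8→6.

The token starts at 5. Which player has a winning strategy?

A0 = {0, 6}
A1: add {4} — 4 (Eve) has 4→0.
A2 = A1; e.g. 1 (Adam) can still go to 3. Fixed point.
5 never enters the attractor, so Adam can avoid the target forever.

Adam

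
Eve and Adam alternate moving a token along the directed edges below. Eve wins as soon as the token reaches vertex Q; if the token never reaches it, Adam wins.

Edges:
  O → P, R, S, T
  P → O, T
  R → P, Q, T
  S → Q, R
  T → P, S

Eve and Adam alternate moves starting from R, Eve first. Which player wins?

Eve

Track states (vertex, player-to-move).
A0 = {(Q,Eve), (Q,Adam)}
A1: add {(R,Eve), (S,Eve)}.
(R,Eve) ∈ A1 ⇒ Eve forces the target.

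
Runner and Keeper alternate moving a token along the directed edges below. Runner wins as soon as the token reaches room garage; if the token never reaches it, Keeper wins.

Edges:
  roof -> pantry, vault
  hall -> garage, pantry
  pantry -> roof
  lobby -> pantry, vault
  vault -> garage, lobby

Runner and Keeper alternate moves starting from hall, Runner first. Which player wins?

Runner

Track states (vertex, player-to-move).
A0 = {(garage,Runner), (garage,Keeper)}
A1: add {(hall,Runner), (vault,Runner)}.
(hall,Runner) ∈ A1 ⇒ Runner forces the target.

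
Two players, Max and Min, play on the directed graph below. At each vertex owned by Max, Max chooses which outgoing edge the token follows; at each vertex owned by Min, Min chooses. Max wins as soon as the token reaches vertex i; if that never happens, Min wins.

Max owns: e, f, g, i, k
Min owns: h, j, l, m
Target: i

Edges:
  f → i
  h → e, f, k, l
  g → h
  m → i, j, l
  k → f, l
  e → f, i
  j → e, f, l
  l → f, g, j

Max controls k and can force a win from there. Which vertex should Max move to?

f

A0 = {i}
A1: add {e, f} — e (Max) has e→i; f (Max) has f→i.
A2: add {k} — k (Max) has k→f.
A3 = A2; e.g. g (Max) has no edge into A2. Fixed point.
From k, successor f is in the attractor (rank 1); the other successor l is not.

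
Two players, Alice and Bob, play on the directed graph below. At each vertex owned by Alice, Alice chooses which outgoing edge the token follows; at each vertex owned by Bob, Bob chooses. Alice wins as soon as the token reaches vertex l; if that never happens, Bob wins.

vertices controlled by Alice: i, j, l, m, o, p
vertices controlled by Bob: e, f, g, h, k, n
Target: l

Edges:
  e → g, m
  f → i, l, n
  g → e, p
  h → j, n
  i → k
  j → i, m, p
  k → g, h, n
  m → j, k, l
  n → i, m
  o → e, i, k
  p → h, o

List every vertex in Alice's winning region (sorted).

A0 = {l}
A1: add {m} — m (Alice) has m→l.
A2: add {j} — j (Alice) has j→m.
A3 = A2; e.g. e (Bob) can still go to g. Fixed point.
Alice's winning region = {j, l, m}.

j, l, m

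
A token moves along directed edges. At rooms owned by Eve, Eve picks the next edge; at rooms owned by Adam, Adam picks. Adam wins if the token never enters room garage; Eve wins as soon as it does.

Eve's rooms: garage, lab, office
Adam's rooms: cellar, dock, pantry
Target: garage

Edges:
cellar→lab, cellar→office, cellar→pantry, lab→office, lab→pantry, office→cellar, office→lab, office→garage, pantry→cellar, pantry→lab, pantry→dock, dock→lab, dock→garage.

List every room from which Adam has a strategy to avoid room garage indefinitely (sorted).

A0 = {garage}
A1: add {office} — office (Eve) has office→garage.
A2: add {lab} — lab (Eve) has lab→office.
A3: add {dock} — dock (Adam): all of {lab, garage} already in.
A4 = A3; e.g. cellar (Adam) can still go to pantry. Fixed point.
Eve's attractor = {dock, garage, lab, office}; Adam avoids the target exactly from the complement.

cellar, pantry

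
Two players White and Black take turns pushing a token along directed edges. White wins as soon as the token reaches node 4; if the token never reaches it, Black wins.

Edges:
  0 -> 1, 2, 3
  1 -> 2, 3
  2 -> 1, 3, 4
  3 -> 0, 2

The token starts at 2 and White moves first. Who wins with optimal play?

Track states (vertex, player-to-move).
A0 = {(4,White), (4,Black)}
A1: add {(2,White)}.
(2,White) ∈ A1 ⇒ White forces the target.

White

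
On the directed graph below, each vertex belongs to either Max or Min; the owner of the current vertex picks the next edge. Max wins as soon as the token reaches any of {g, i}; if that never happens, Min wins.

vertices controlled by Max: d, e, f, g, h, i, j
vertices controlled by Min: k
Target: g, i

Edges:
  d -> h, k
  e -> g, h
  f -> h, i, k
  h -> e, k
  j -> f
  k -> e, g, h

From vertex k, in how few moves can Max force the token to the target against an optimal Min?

A0 = {g, i}
A1: add {e, f} — e (Max) has e→g; f (Max) has f→i.
A2: add {h, j} — h (Max) has h→e; j (Max) has j→f.
A3: add {d, k} — d (Max) has d→h; k (Min): all of {e, g, h} already in.
A3 = all vertices. Fixed point.
k enters the attractor at level 3, so Max can force the target in 3 moves from there.

3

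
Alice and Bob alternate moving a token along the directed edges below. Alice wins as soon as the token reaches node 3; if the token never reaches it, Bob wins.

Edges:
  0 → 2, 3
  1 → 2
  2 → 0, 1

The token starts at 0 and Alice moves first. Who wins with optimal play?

Track states (vertex, player-to-move).
A0 = {(3,Alice), (3,Bob)}
A1: add {(0,Alice)}.
(0,Alice) ∈ A1 ⇒ Alice forces the target.

Alice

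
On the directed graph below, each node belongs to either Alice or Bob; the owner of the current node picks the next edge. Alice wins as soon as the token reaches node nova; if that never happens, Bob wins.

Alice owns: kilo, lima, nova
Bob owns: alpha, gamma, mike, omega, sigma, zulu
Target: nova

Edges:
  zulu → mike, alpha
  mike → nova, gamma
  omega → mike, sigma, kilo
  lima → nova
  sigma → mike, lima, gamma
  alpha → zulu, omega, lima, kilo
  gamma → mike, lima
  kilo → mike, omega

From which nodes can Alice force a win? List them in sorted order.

lima, nova

A0 = {nova}
A1: add {lima} — lima (Alice) has lima→nova.
A2 = A1; e.g. zulu (Bob) can still go to mike. Fixed point.
Alice's winning region = {lima, nova}.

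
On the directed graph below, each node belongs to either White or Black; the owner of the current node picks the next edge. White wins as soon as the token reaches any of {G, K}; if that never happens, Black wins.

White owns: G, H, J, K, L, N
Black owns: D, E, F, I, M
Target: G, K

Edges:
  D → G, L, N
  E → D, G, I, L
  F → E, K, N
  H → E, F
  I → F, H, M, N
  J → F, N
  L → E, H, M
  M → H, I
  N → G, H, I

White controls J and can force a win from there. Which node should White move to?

N

A0 = {G, K}
A1: add {N} — N (White) has N→G.
A2: add {J} — J (White) has J→N.
A3 = A2; e.g. D (Black) can still go to L. Fixed point.
From J, successor N is in the attractor (rank 1); the other successor F is not.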